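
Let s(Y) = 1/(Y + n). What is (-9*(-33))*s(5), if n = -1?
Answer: 297/4 ≈ 74.250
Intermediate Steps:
s(Y) = 1/(-1 + Y) (s(Y) = 1/(Y - 1) = 1/(-1 + Y))
(-9*(-33))*s(5) = (-9*(-33))/(-1 + 5) = 297/4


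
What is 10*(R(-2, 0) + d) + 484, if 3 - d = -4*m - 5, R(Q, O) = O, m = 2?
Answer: 644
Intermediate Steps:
d = 16 (d = 3 - (-4*2 - 5) = 3 - (-8 - 5) = 3 - 1*(-13) = 3 + 13 = 16)
10*(R(-2, 0) + d) + 484 = 10*(0 + 16) + 484 = 10*16 + 484 = 160 + 484 = 644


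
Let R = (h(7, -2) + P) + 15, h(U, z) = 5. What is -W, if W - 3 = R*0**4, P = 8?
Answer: -3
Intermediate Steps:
R = 28 (R = (5 + 8) + 15 = 13 + 15 = 28)
W = 3 (W = 3 + 28*0**4 = 3 + 28*0 = 3 + 0 = 3)
-W = -1*3 = -3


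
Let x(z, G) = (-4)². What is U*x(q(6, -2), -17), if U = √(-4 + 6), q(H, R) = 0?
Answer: 16*√2 ≈ 22.627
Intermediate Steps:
U = √2 ≈ 1.4142
x(z, G) = 16
U*x(q(6, -2), -17) = √2*16 = 16*√2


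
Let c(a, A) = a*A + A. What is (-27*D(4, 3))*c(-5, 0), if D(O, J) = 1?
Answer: 0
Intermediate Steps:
c(a, A) = A + A*a (c(a, A) = A*a + A = A + A*a)
(-27*D(4, 3))*c(-5, 0) = (-27*1)*(0*(1 - 5)) = -0*(-4) = -27*0 = 0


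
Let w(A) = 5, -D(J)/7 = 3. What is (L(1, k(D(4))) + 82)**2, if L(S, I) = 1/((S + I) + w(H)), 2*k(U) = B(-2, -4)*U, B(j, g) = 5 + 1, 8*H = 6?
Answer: 21836929/3249 ≈ 6721.1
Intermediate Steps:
H = 3/4 (H = (1/8)*6 = 3/4 ≈ 0.75000)
B(j, g) = 6
D(J) = -21 (D(J) = -7*3 = -21)
k(U) = 3*U (k(U) = (6*U)/2 = 3*U)
L(S, I) = 1/(5 + I + S) (L(S, I) = 1/((S + I) + 5) = 1/((I + S) + 5) = 1/(5 + I + S))
(L(1, k(D(4))) + 82)**2 = (1/(5 + 3*(-21) + 1) + 82)**2 = (1/(5 - 63 + 1) + 82)**2 = (1/(-57) + 82)**2 = (-1/57 + 82)**2 = (4673/57)**2 = 21836929/3249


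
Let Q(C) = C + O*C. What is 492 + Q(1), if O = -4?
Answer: 489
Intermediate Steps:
Q(C) = -3*C (Q(C) = C - 4*C = -3*C)
492 + Q(1) = 492 - 3*1 = 492 - 3 = 489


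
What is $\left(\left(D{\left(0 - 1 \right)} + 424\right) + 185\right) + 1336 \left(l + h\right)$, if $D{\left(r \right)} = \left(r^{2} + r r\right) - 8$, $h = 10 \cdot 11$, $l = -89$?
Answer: $28659$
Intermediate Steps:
$h = 110$
$D{\left(r \right)} = -8 + 2 r^{2}$ ($D{\left(r \right)} = \left(r^{2} + r^{2}\right) - 8 = 2 r^{2} - 8 = -8 + 2 r^{2}$)
$\left(\left(D{\left(0 - 1 \right)} + 424\right) + 185\right) + 1336 \left(l + h\right) = \left(\left(\left(-8 + 2 \left(0 - 1\right)^{2}\right) + 424\right) + 185\right) + 1336 \left(-89 + 110\right) = \left(\left(\left(-8 + 2 \left(-1\right)^{2}\right) + 424\right) + 185\right) + 1336 \cdot 21 = \left(\left(\left(-8 + 2 \cdot 1\right) + 424\right) + 185\right) + 28056 = \left(\left(\left(-8 + 2\right) + 424\right) + 185\right) + 28056 = \left(\left(-6 + 424\right) + 185\right) + 28056 = \left(418 + 185\right) + 28056 = 603 + 28056 = 28659$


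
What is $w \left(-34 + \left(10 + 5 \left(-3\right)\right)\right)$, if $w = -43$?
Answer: $1677$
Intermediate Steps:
$w \left(-34 + \left(10 + 5 \left(-3\right)\right)\right) = - 43 \left(-34 + \left(10 + 5 \left(-3\right)\right)\right) = - 43 \left(-34 + \left(10 - 15\right)\right) = - 43 \left(-34 - 5\right) = \left(-43\right) \left(-39\right) = 1677$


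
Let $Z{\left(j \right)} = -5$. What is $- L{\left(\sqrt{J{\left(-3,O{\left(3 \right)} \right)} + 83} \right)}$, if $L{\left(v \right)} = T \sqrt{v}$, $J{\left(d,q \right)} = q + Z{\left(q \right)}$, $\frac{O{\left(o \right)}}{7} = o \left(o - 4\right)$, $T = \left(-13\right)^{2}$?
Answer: $- 169 \sqrt[4]{57} \approx -464.36$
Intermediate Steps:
$T = 169$
$O{\left(o \right)} = 7 o \left(-4 + o\right)$ ($O{\left(o \right)} = 7 o \left(o - 4\right) = 7 o \left(-4 + o\right)$)
$J{\left(d,q \right)} = -5 + q$ ($J{\left(d,q \right)} = q - 5 = -5 + q$)
$L{\left(v \right)} = 169 \sqrt{v}$
$- L{\left(\sqrt{J{\left(-3,O{\left(3 \right)} \right)} + 83} \right)} = - 169 \sqrt{\sqrt{\left(-5 + 7 \cdot 3 \left(-4 + 3\right)\right) + 83}} = - 169 \sqrt{\sqrt{\left(-5 + 7 \cdot 3 \left(-1\right)\right) + 83}} = - 169 \sqrt{\sqrt{\left(-5 - 21\right) + 83}} = - 169 \sqrt{\sqrt{-26 + 83}} = - 169 \sqrt{\sqrt{57}} = - 169 \sqrt[4]{57}$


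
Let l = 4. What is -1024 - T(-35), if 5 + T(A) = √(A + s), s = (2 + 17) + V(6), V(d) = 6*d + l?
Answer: -1019 - 2*√6 ≈ -1023.9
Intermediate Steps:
V(d) = 4 + 6*d (V(d) = 6*d + 4 = 4 + 6*d)
s = 59 (s = (2 + 17) + (4 + 6*6) = 19 + (4 + 36) = 19 + 40 = 59)
T(A) = -5 + √(59 + A) (T(A) = -5 + √(A + 59) = -5 + √(59 + A))
-1024 - T(-35) = -1024 - (-5 + √(59 - 35)) = -1024 - (-5 + √24) = -1024 - (-5 + 2*√6) = -1024 + (5 - 2*√6) = -1019 - 2*√6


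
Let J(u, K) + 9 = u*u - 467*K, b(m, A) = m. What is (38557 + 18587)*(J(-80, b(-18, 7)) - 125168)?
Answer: -6307040424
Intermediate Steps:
J(u, K) = -9 + u**2 - 467*K (J(u, K) = -9 + (u*u - 467*K) = -9 + (u**2 - 467*K) = -9 + u**2 - 467*K)
(38557 + 18587)*(J(-80, b(-18, 7)) - 125168) = (38557 + 18587)*((-9 + (-80)**2 - 467*(-18)) - 125168) = 57144*((-9 + 6400 + 8406) - 125168) = 57144*(14797 - 125168) = 57144*(-110371) = -6307040424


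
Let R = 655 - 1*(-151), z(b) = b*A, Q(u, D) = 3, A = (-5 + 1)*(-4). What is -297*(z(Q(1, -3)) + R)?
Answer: -253638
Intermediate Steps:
A = 16 (A = -4*(-4) = 16)
z(b) = 16*b (z(b) = b*16 = 16*b)
R = 806 (R = 655 + 151 = 806)
-297*(z(Q(1, -3)) + R) = -297*(16*3 + 806) = -297*(48 + 806) = -297*854 = -253638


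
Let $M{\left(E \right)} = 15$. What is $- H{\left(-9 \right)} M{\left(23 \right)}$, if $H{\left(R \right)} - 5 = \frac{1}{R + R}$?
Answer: $- \frac{445}{6} \approx -74.167$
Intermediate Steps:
$H{\left(R \right)} = 5 + \frac{1}{2 R}$ ($H{\left(R \right)} = 5 + \frac{1}{R + R} = 5 + \frac{1}{2 R}$)
$- H{\left(-9 \right)} M{\left(23 \right)} = - \left(5 + \frac{1}{2 \left(-9\right)}\right) 15 = - \left(5 + \frac{1}{2} \left(- \frac{1}{9}\right)\right) 15 = - \left(5 - \frac{1}{18}\right) 15 = - \frac{89 \cdot 15}{18} = \left(-1\right) \frac{445}{6} = - \frac{445}{6}$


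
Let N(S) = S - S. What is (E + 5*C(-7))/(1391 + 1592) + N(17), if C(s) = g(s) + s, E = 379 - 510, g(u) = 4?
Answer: -146/2983 ≈ -0.048944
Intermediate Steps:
E = -131
C(s) = 4 + s
N(S) = 0
(E + 5*C(-7))/(1391 + 1592) + N(17) = (-131 + 5*(4 - 7))/(1391 + 1592) + 0 = (-131 + 5*(-3))/2983 + 0 = (-131 - 15)*(1/2983) + 0 = -146*1/2983 + 0 = -146/2983 + 0 = -146/2983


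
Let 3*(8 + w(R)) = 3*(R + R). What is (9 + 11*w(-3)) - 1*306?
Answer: -451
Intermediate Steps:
w(R) = -8 + 2*R (w(R) = -8 + (3*(R + R))/3 = -8 + (3*(2*R))/3 = -8 + (6*R)/3 = -8 + 2*R)
(9 + 11*w(-3)) - 1*306 = (9 + 11*(-8 + 2*(-3))) - 1*306 = (9 + 11*(-8 - 6)) - 306 = (9 + 11*(-14)) - 306 = (9 - 154) - 306 = -145 - 306 = -451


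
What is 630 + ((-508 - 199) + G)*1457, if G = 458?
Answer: -362163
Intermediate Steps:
630 + ((-508 - 199) + G)*1457 = 630 + ((-508 - 199) + 458)*1457 = 630 + (-707 + 458)*1457 = 630 - 249*1457 = 630 - 362793 = -362163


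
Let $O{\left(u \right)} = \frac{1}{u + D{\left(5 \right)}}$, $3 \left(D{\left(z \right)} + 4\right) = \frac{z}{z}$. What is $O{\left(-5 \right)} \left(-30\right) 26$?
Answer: $90$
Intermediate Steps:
$D{\left(z \right)} = - \frac{11}{3}$ ($D{\left(z \right)} = -4 + \frac{z \frac{1}{z}}{3} = -4 + \frac{1}{3} \cdot 1 = -4 + \frac{1}{3} = - \frac{11}{3}$)
$O{\left(u \right)} = \frac{1}{- \frac{11}{3} + u}$ ($O{\left(u \right)} = \frac{1}{u - \frac{11}{3}} = \frac{1}{- \frac{11}{3} + u}$)
$O{\left(-5 \right)} \left(-30\right) 26 = \frac{3}{-11 + 3 \left(-5\right)} \left(-30\right) 26 = \frac{3}{-11 - 15} \left(-30\right) 26 = \frac{3}{-26} \left(-30\right) 26 = 3 \left(- \frac{1}{26}\right) \left(-30\right) 26 = \left(- \frac{3}{26}\right) \left(-30\right) 26 = \frac{45}{13} \cdot 26 = 90$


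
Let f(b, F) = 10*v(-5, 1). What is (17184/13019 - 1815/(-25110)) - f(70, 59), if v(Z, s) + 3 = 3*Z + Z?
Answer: 5042916695/21793806 ≈ 231.39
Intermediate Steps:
v(Z, s) = -3 + 4*Z (v(Z, s) = -3 + (3*Z + Z) = -3 + 4*Z)
f(b, F) = -230 (f(b, F) = 10*(-3 + 4*(-5)) = 10*(-3 - 20) = 10*(-23) = -230)
(17184/13019 - 1815/(-25110)) - f(70, 59) = (17184/13019 - 1815/(-25110)) - 1*(-230) = (17184*(1/13019) - 1815*(-1/25110)) + 230 = (17184/13019 + 121/1674) + 230 = 30341315/21793806 + 230 = 5042916695/21793806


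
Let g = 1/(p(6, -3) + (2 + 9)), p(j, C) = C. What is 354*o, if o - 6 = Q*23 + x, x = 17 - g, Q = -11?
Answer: -325857/4 ≈ -81464.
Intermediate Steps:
g = ⅛ (g = 1/(-3 + (2 + 9)) = 1/(-3 + 11) = 1/8 = ⅛ ≈ 0.12500)
x = 135/8 (x = 17 - 1*⅛ = 17 - ⅛ = 135/8 ≈ 16.875)
o = -1841/8 (o = 6 + (-11*23 + 135/8) = 6 + (-253 + 135/8) = 6 - 1889/8 = -1841/8 ≈ -230.13)
354*o = 354*(-1841/8) = -325857/4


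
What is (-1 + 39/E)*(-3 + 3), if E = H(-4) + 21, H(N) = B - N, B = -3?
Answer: 0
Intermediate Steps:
H(N) = -3 - N
E = 22 (E = (-3 - 1*(-4)) + 21 = (-3 + 4) + 21 = 1 + 21 = 22)
(-1 + 39/E)*(-3 + 3) = (-1 + 39/22)*(-3 + 3) = (-1 + 39*(1/22))*0 = (-1 + 39/22)*0 = (17/22)*0 = 0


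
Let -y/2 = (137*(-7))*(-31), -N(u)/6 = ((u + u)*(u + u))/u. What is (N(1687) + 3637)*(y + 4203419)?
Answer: -152709106811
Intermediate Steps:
N(u) = -24*u (N(u) = -6*(u + u)*(u + u)/u = -6*(2*u)*(2*u)/u = -6*4*u²/u = -24*u)
y = -59458 (y = -2*137*(-7)*(-31) = -(-1918)*(-31) = -2*29729 = -59458)
(N(1687) + 3637)*(y + 4203419) = (-24*1687 + 3637)*(-59458 + 4203419) = (-40488 + 3637)*4143961 = -36851*4143961 = -152709106811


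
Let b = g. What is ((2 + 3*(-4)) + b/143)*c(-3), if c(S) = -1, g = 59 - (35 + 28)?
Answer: 1434/143 ≈ 10.028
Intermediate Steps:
g = -4 (g = 59 - 1*63 = 59 - 63 = -4)
b = -4
((2 + 3*(-4)) + b/143)*c(-3) = ((2 + 3*(-4)) - 4/143)*(-1) = ((2 - 12) - 4*1/143)*(-1) = (-10 - 4/143)*(-1) = -1434/143*(-1) = 1434/143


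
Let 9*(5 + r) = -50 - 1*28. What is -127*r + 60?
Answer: 5387/3 ≈ 1795.7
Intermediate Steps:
r = -41/3 (r = -5 + (-50 - 1*28)/9 = -5 + (-50 - 28)/9 = -5 + (⅑)*(-78) = -5 - 26/3 = -41/3 ≈ -13.667)
-127*r + 60 = -127*(-41/3) + 60 = 5207/3 + 60 = 5387/3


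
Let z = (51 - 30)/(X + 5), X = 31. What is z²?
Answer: 49/144 ≈ 0.34028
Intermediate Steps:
z = 7/12 (z = (51 - 30)/(31 + 5) = 21/36 = 21*(1/36) = 7/12 ≈ 0.58333)
z² = (7/12)² = 49/144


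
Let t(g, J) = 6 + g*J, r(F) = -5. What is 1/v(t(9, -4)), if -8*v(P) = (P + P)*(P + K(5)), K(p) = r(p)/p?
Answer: -2/465 ≈ -0.0043011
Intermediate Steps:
t(g, J) = 6 + J*g
K(p) = -5/p
v(P) = -P*(-1 + P)/4 (v(P) = -(P + P)*(P - 5/5)/8 = -2*P*(P - 5*1/5)/8 = -2*P*(P - 1)/8 = -2*P*(-1 + P)/8 = -P*(-1 + P)/4)
1/v(t(9, -4)) = 1/((6 - 4*9)*(1 - (6 - 4*9))/4) = 1/((6 - 36)*(1 - (6 - 36))/4) = 1/((1/4)*(-30)*(1 - 1*(-30))) = 1/((1/4)*(-30)*(1 + 30)) = 1/((1/4)*(-30)*31) = 1/(-465/2) = -2/465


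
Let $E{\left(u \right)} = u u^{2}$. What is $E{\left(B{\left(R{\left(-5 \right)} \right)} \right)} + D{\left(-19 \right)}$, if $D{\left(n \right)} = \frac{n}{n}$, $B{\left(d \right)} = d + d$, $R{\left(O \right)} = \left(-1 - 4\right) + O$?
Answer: $-7999$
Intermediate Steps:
$R{\left(O \right)} = -5 + O$
$B{\left(d \right)} = 2 d$
$D{\left(n \right)} = 1$
$E{\left(u \right)} = u^{3}$
$E{\left(B{\left(R{\left(-5 \right)} \right)} \right)} + D{\left(-19 \right)} = \left(2 \left(-5 - 5\right)\right)^{3} + 1 = \left(2 \left(-10\right)\right)^{3} + 1 = \left(-20\right)^{3} + 1 = -8000 + 1 = -7999$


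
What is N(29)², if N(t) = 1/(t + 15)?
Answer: 1/1936 ≈ 0.00051653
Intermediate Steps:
N(t) = 1/(15 + t)
N(29)² = (1/(15 + 29))² = (1/44)² = 1/1936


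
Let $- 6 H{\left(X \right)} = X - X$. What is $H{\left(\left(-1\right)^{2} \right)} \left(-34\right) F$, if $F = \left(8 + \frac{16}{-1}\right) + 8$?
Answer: $0$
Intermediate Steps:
$H{\left(X \right)} = 0$ ($H{\left(X \right)} = - \frac{X - X}{6} = \left(- \frac{1}{6}\right) 0 = 0$)
$F = 0$ ($F = \left(8 + 16 \left(-1\right)\right) + 8 = \left(8 - 16\right) + 8 = -8 + 8 = 0$)
$H{\left(\left(-1\right)^{2} \right)} \left(-34\right) F = 0 \left(-34\right) 0 = 0 \cdot 0 = 0$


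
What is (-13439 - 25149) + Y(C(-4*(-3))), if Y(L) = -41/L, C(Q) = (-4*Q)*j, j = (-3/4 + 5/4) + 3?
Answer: -6482743/168 ≈ -38588.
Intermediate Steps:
j = 7/2 (j = (-3*¼ + 5*(¼)) + 3 = (-¾ + 5/4) + 3 = ½ + 3 = 7/2 ≈ 3.5000)
C(Q) = -14*Q (C(Q) = -4*Q*(7/2) = -14*Q)
(-13439 - 25149) + Y(C(-4*(-3))) = (-13439 - 25149) - 41/((-(-56)*(-3))) = -38588 - 41/((-14*12)) = -38588 - 41/(-168) = -38588 - 41*(-1/168) = -38588 + 41/168 = -6482743/168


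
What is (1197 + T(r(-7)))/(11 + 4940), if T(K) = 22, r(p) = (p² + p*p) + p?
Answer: 1219/4951 ≈ 0.24621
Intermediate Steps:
r(p) = p + 2*p² (r(p) = (p² + p²) + p = 2*p² + p = p + 2*p²)
(1197 + T(r(-7)))/(11 + 4940) = (1197 + 22)/(11 + 4940) = 1219/4951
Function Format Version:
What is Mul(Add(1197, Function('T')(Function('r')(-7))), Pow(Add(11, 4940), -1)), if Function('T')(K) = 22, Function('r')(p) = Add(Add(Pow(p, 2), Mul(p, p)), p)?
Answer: Rational(1219, 4951) ≈ 0.24621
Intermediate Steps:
Function('r')(p) = Add(p, Mul(2, Pow(p, 2))) (Function('r')(p) = Add(Add(Pow(p, 2), Pow(p, 2)), p) = Add(Mul(2, Pow(p, 2)), p) = Add(p, Mul(2, Pow(p, 2))))
Mul(Add(1197, Function('T')(Function('r')(-7))), Pow(Add(11, 4940), -1)) = Mul(Add(1197, 22), Pow(Add(11, 4940), -1)) = Mul(1219, Pow(4951, -1)) = Mul(1219, Rational(1, 4951)) = Rational(1219, 4951)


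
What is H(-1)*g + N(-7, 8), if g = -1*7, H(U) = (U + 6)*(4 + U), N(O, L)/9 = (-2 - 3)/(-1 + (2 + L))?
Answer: -110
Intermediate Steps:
N(O, L) = -45/(1 + L) (N(O, L) = 9*((-2 - 3)/(-1 + (2 + L))) = 9*(-5/(1 + L)) = -45/(1 + L))
H(U) = (4 + U)*(6 + U) (H(U) = (6 + U)*(4 + U) = (4 + U)*(6 + U))
g = -7
H(-1)*g + N(-7, 8) = (24 + (-1)² + 10*(-1))*(-7) - 45/(1 + 8) = (24 + 1 - 10)*(-7) - 45/9 = 15*(-7) - 45*⅑ = -105 - 5 = -110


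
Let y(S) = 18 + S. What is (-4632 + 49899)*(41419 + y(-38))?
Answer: 1874008533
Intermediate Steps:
(-4632 + 49899)*(41419 + y(-38)) = (-4632 + 49899)*(41419 + (18 - 38)) = 45267*(41419 - 20) = 45267*41399 = 1874008533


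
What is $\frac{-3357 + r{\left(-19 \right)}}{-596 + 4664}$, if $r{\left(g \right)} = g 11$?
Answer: $- \frac{1783}{2034} \approx -0.8766$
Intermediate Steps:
$r{\left(g \right)} = 11 g$
$\frac{-3357 + r{\left(-19 \right)}}{-596 + 4664} = \frac{-3357 + 11 \left(-19\right)}{-596 + 4664} = \frac{-3357 - 209}{4068} = \left(-3566\right) \frac{1}{4068} = - \frac{1783}{2034}$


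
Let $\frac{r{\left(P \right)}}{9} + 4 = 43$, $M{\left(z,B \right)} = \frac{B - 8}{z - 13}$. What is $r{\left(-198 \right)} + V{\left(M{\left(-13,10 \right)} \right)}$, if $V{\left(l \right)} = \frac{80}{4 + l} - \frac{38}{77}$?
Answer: $\frac{1456519}{3927} \approx 370.9$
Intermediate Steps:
$M{\left(z,B \right)} = \frac{-8 + B}{-13 + z}$
$r{\left(P \right)} = 351$ ($r{\left(P \right)} = -36 + 9 \cdot 43 = -36 + 387 = 351$)
$V{\left(l \right)} = - \frac{38}{77} + \frac{80}{4 + l}$ ($V{\left(l \right)} = \frac{80}{4 + l} - \frac{38}{77} = - \frac{38}{77} + \frac{80}{4 + l}$)
$r{\left(-198 \right)} + V{\left(M{\left(-13,10 \right)} \right)} = 351 + \frac{2 \left(3004 - 19 \frac{-8 + 10}{-13 - 13}\right)}{77 \left(4 + \frac{-8 + 10}{-13 - 13}\right)} = 351 + \frac{2 \left(3004 - 19 \frac{1}{-26} \cdot 2\right)}{77 \left(4 + \frac{1}{-26} \cdot 2\right)} = 351 + \frac{2 \left(3004 - 19 \left(\left(- \frac{1}{26}\right) 2\right)\right)}{77 \left(4 - \frac{1}{13}\right)} = 351 + \frac{2 \left(3004 - - \frac{19}{13}\right)}{77 \left(4 - \frac{1}{13}\right)} = 351 + \frac{2 \left(3004 + \frac{19}{13}\right)}{77 \cdot \frac{51}{13}} = 351 + \frac{2}{77} \cdot \frac{13}{51} \cdot \frac{39071}{13} = 351 + \frac{78142}{3927} = \frac{1456519}{3927}$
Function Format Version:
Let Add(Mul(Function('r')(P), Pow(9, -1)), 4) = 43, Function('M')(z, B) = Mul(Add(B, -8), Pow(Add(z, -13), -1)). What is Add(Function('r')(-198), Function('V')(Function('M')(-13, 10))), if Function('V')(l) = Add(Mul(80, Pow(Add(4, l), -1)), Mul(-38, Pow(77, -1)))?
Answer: Rational(1456519, 3927) ≈ 370.90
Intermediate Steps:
Function('M')(z, B) = Mul(Pow(Add(-13, z), -1), Add(-8, B)) (Function('M')(z, B) = Mul(Add(-8, B), Pow(Add(-13, z), -1)) = Mul(Pow(Add(-13, z), -1), Add(-8, B)))
Function('r')(P) = 351 (Function('r')(P) = Add(-36, Mul(9, 43)) = Add(-36, 387) = 351)
Function('V')(l) = Add(Rational(-38, 77), Mul(80, Pow(Add(4, l), -1))) (Function('V')(l) = Add(Mul(80, Pow(Add(4, l), -1)), Mul(-38, Rational(1, 77))) = Add(Mul(80, Pow(Add(4, l), -1)), Rational(-38, 77)) = Add(Rational(-38, 77), Mul(80, Pow(Add(4, l), -1))))
Add(Function('r')(-198), Function('V')(Function('M')(-13, 10))) = Add(351, Mul(Rational(2, 77), Pow(Add(4, Mul(Pow(Add(-13, -13), -1), Add(-8, 10))), -1), Add(3004, Mul(-19, Mul(Pow(Add(-13, -13), -1), Add(-8, 10)))))) = Add(351, Mul(Rational(2, 77), Pow(Add(4, Mul(Pow(-26, -1), 2)), -1), Add(3004, Mul(-19, Mul(Pow(-26, -1), 2))))) = Add(351, Mul(Rational(2, 77), Pow(Add(4, Mul(Rational(-1, 26), 2)), -1), Add(3004, Mul(-19, Mul(Rational(-1, 26), 2))))) = Add(351, Mul(Rational(2, 77), Pow(Add(4, Rational(-1, 13)), -1), Add(3004, Mul(-19, Rational(-1, 13))))) = Add(351, Mul(Rational(2, 77), Pow(Rational(51, 13), -1), Add(3004, Rational(19, 13)))) = Add(351, Mul(Rational(2, 77), Rational(13, 51), Rational(39071, 13))) = Add(351, Rational(78142, 3927)) = Rational(1456519, 3927)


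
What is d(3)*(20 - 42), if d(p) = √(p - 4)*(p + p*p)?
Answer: -264*I ≈ -264.0*I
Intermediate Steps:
d(p) = √(-4 + p)*(p + p²)
d(3)*(20 - 42) = (3*√(-4 + 3)*(1 + 3))*(20 - 42) = (3*√(-1)*4)*(-22) = (3*I*4)*(-22) = (12*I)*(-22) = -264*I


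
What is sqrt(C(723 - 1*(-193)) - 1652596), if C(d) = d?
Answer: 12*I*sqrt(11470) ≈ 1285.2*I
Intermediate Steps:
sqrt(C(723 - 1*(-193)) - 1652596) = sqrt((723 - 1*(-193)) - 1652596) = sqrt((723 + 193) - 1652596) = sqrt(916 - 1652596) = sqrt(-1651680) = 12*I*sqrt(11470)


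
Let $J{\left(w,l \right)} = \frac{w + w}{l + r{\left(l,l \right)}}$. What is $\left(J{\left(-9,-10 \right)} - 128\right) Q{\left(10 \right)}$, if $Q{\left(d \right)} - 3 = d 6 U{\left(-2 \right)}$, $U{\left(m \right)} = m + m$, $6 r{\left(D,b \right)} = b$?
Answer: $\frac{1048962}{35} \approx 29970.0$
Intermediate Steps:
$r{\left(D,b \right)} = \frac{b}{6}$
$U{\left(m \right)} = 2 m$
$J{\left(w,l \right)} = \frac{12 w}{7 l}$ ($J{\left(w,l \right)} = \frac{w + w}{l + \frac{l}{6}} = \frac{2 w}{\frac{7}{6} l} = 2 w \frac{6}{7 l} = \frac{12 w}{7 l}$)
$Q{\left(d \right)} = 3 - 24 d$ ($Q{\left(d \right)} = 3 + d 6 \cdot 2 \left(-2\right) = 3 + 6 d \left(-4\right) = 3 - 24 d$)
$\left(J{\left(-9,-10 \right)} - 128\right) Q{\left(10 \right)} = \left(\frac{12}{7} \left(-9\right) \frac{1}{-10} - 128\right) \left(3 - 240\right) = \left(\frac{12}{7} \left(-9\right) \left(- \frac{1}{10}\right) - 128\right) \left(3 - 240\right) = \left(\frac{54}{35} - 128\right) \left(-237\right) = \left(- \frac{4426}{35}\right) \left(-237\right) = \frac{1048962}{35}$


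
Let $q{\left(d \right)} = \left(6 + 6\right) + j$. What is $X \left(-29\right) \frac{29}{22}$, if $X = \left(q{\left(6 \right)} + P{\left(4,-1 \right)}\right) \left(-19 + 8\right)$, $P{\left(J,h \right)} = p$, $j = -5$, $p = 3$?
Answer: $4205$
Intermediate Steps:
$P{\left(J,h \right)} = 3$
$q{\left(d \right)} = 7$ ($q{\left(d \right)} = \left(6 + 6\right) - 5 = 12 - 5 = 7$)
$X = -110$ ($X = \left(7 + 3\right) \left(-19 + 8\right) = 10 \left(-11\right) = -110$)
$X \left(-29\right) \frac{29}{22} = \left(-110\right) \left(-29\right) \frac{29}{22} = 3190 \cdot 29 \cdot \frac{1}{22} = 3190 \cdot \frac{29}{22} = 4205$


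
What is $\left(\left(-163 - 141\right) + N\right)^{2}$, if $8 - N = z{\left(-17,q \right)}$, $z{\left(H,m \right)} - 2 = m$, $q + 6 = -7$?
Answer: $81225$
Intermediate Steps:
$q = -13$ ($q = -6 - 7 = -13$)
$z{\left(H,m \right)} = 2 + m$
$N = 19$ ($N = 8 - \left(2 - 13\right) = 8 - -11 = 8 + 11 = 19$)
$\left(\left(-163 - 141\right) + N\right)^{2} = \left(\left(-163 - 141\right) + 19\right)^{2} = \left(-304 + 19\right)^{2} = \left(-285\right)^{2} = 81225$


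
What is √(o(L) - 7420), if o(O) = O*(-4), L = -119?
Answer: 4*I*√434 ≈ 83.331*I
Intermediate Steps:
o(O) = -4*O
√(o(L) - 7420) = √(-4*(-119) - 7420) = √(476 - 7420) = √(-6944) = 4*I*√434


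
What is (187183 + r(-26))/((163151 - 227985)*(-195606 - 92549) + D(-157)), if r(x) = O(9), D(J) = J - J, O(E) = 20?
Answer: 187203/18682241270 ≈ 1.0020e-5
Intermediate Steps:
D(J) = 0
r(x) = 20
(187183 + r(-26))/((163151 - 227985)*(-195606 - 92549) + D(-157)) = (187183 + 20)/((163151 - 227985)*(-195606 - 92549) + 0) = 187203/(-64834*(-288155) + 0) = 187203/(18682241270 + 0) = 187203/18682241270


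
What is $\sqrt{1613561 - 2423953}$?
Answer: $2 i \sqrt{202598} \approx 900.22 i$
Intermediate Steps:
$\sqrt{1613561 - 2423953} = \sqrt{-810392} = 2 i \sqrt{202598}$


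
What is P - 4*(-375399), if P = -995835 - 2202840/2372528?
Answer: 149991241371/296566 ≈ 5.0576e+5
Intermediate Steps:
P = -295331077965/296566 (P = -995835 - 2202840*1/2372528 = -995835 - 275355/296566 = -295331077965/296566 ≈ -9.9584e+5)
P - 4*(-375399) = -295331077965/296566 - 4*(-375399) = -295331077965/296566 + 1501596 = 149991241371/296566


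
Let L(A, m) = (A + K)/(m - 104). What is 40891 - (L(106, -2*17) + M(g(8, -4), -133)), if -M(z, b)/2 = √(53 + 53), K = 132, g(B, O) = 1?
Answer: 2821598/69 + 2*√106 ≈ 40913.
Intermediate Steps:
M(z, b) = -2*√106 (M(z, b) = -2*√(53 + 53) = -2*√106)
L(A, m) = (132 + A)/(-104 + m) (L(A, m) = (A + 132)/(m - 104) = (132 + A)/(-104 + m))
40891 - (L(106, -2*17) + M(g(8, -4), -133)) = 40891 - ((132 + 106)/(-104 - 2*17) - 2*√106) = 40891 - (238/(-104 - 34) - 2*√106) = 40891 - (238/(-138) - 2*√106) = 40891 - (-1/138*238 - 2*√106) = 40891 - (-119/69 - 2*√106) = 40891 + (119/69 + 2*√106) = 2821598/69 + 2*√106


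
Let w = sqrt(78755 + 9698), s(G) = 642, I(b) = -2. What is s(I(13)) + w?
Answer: 642 + sqrt(88453) ≈ 939.41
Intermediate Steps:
w = sqrt(88453) ≈ 297.41
s(I(13)) + w = 642 + sqrt(88453)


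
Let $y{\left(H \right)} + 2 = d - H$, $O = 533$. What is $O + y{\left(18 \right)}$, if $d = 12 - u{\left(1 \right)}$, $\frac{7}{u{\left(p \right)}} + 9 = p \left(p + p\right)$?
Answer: $526$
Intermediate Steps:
$u{\left(p \right)} = \frac{7}{-9 + 2 p^{2}}$ ($u{\left(p \right)} = \frac{7}{-9 + p \left(p + p\right)} = \frac{7}{-9 + p 2 p} = \frac{7}{-9 + 2 p^{2}}$)
$d = 13$ ($d = 12 - \frac{7}{-9 + 2 \cdot 1^{2}} = 12 - \frac{7}{-9 + 2 \cdot 1} = 12 - \frac{7}{-9 + 2} = 12 - \frac{7}{-7} = 12 - 7 \left(- \frac{1}{7}\right) = 12 - -1 = 12 + 1 = 13$)
$y{\left(H \right)} = 11 - H$ ($y{\left(H \right)} = -2 - \left(-13 + H\right) = 11 - H$)
$O + y{\left(18 \right)} = 533 + \left(11 - 18\right) = 533 - 7 = 526$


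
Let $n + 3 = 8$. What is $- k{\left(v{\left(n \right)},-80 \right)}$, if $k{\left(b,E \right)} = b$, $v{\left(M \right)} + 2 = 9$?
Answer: $-7$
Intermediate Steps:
$n = 5$ ($n = -3 + 8 = 5$)
$v{\left(M \right)} = 7$ ($v{\left(M \right)} = -2 + 9 = 7$)
$- k{\left(v{\left(n \right)},-80 \right)} = \left(-1\right) 7 = -7$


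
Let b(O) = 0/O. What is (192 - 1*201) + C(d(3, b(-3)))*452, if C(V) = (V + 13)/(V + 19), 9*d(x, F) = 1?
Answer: 12947/43 ≈ 301.09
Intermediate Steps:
b(O) = 0
d(x, F) = ⅑ (d(x, F) = (⅑)*1 = ⅑)
C(V) = (13 + V)/(19 + V)
(192 - 1*201) + C(d(3, b(-3)))*452 = (192 - 1*201) + ((13 + ⅑)/(19 + ⅑))*452 = (192 - 201) + ((118/9)/(172/9))*452 = -9 + ((9/172)*(118/9))*452 = -9 + (59/86)*452 = -9 + 13334/43 = 12947/43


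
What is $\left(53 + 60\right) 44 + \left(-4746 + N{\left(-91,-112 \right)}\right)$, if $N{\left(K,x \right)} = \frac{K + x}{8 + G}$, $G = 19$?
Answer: $\frac{5899}{27} \approx 218.48$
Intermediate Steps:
$N{\left(K,x \right)} = \frac{K}{27} + \frac{x}{27}$ ($N{\left(K,x \right)} = \frac{K + x}{8 + 19} = \frac{K + x}{27} = \left(K + x\right) \frac{1}{27} = \frac{K}{27} + \frac{x}{27}$)
$\left(53 + 60\right) 44 + \left(-4746 + N{\left(-91,-112 \right)}\right) = \left(53 + 60\right) 44 + \left(-4746 + \left(\frac{1}{27} \left(-91\right) + \frac{1}{27} \left(-112\right)\right)\right) = 113 \cdot 44 - \frac{128345}{27} = 4972 - \frac{128345}{27} = \frac{5899}{27}$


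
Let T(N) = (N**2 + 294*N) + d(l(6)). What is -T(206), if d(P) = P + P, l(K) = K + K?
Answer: -103024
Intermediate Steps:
l(K) = 2*K
d(P) = 2*P
T(N) = 24 + N**2 + 294*N (T(N) = (N**2 + 294*N) + 2*(2*6) = (N**2 + 294*N) + 2*12 = (N**2 + 294*N) + 24 = 24 + N**2 + 294*N)
-T(206) = -(24 + 206**2 + 294*206) = -(24 + 42436 + 60564) = -1*103024 = -103024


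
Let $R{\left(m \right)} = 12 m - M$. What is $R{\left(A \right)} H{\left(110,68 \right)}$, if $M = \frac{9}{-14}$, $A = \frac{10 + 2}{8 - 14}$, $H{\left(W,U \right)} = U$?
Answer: $- \frac{11118}{7} \approx -1588.3$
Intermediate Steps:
$A = -2$ ($A = \frac{12}{-6} = 12 \left(- \frac{1}{6}\right) = -2$)
$M = - \frac{9}{14}$ ($M = 9 \left(- \frac{1}{14}\right) = - \frac{9}{14} \approx -0.64286$)
$R{\left(m \right)} = \frac{9}{14} + 12 m$ ($R{\left(m \right)} = 12 m - - \frac{9}{14} = 12 m + \frac{9}{14} = \frac{9}{14} + 12 m$)
$R{\left(A \right)} H{\left(110,68 \right)} = \left(\frac{9}{14} + 12 \left(-2\right)\right) 68 = \left(\frac{9}{14} - 24\right) 68 = \left(- \frac{327}{14}\right) 68 = - \frac{11118}{7}$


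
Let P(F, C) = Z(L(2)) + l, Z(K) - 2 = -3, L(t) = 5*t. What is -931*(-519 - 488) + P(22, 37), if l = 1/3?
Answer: 2812549/3 ≈ 9.3752e+5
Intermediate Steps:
l = ⅓ ≈ 0.33333
Z(K) = -1 (Z(K) = 2 - 3 = -1)
P(F, C) = -⅔ (P(F, C) = -1 + ⅓ = -⅔)
-931*(-519 - 488) + P(22, 37) = -931*(-519 - 488) - ⅔ = -931*(-1007) - ⅔ = 937517 - ⅔ = 2812549/3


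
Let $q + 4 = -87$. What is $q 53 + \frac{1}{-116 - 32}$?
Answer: $- \frac{713805}{148} \approx -4823.0$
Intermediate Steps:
$q = -91$ ($q = -4 - 87 = -91$)
$q 53 + \frac{1}{-116 - 32} = \left(-91\right) 53 + \frac{1}{-116 - 32} = -4823 + \frac{1}{-148} = -4823 - \frac{1}{148} = - \frac{713805}{148}$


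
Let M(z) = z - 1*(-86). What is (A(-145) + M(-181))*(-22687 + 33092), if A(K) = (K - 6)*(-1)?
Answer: 582680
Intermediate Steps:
M(z) = 86 + z (M(z) = z + 86 = 86 + z)
A(K) = 6 - K (A(K) = (-6 + K)*(-1) = 6 - K)
(A(-145) + M(-181))*(-22687 + 33092) = ((6 - 1*(-145)) + (86 - 181))*(-22687 + 33092) = ((6 + 145) - 95)*10405 = (151 - 95)*10405 = 56*10405 = 582680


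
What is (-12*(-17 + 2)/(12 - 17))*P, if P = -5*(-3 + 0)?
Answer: -540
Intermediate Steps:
P = 15 (P = -5*(-3) = 15)
(-12*(-17 + 2)/(12 - 17))*P = -12*(-17 + 2)/(12 - 17)*15 = -(-180)/(-5)*15 = -(-180)*(-1)/5*15 = -12*3*15 = -36*15 = -540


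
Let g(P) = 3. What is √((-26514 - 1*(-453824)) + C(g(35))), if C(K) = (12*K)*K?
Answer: √427418 ≈ 653.77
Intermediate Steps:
C(K) = 12*K²
√((-26514 - 1*(-453824)) + C(g(35))) = √((-26514 - 1*(-453824)) + 12*3²) = √((-26514 + 453824) + 12*9) = √(427310 + 108) = √427418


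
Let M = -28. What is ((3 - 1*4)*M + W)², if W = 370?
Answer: 158404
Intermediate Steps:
((3 - 1*4)*M + W)² = ((3 - 1*4)*(-28) + 370)² = ((3 - 4)*(-28) + 370)² = (-1*(-28) + 370)² = (28 + 370)² = 398² = 158404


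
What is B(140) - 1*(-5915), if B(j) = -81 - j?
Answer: 5694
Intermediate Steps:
B(140) - 1*(-5915) = (-81 - 1*140) - 1*(-5915) = (-81 - 140) + 5915 = -221 + 5915 = 5694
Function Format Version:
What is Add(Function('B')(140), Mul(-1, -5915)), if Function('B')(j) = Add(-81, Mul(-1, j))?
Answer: 5694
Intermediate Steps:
Add(Function('B')(140), Mul(-1, -5915)) = Add(Add(-81, Mul(-1, 140)), Mul(-1, -5915)) = Add(Add(-81, -140), 5915) = Add(-221, 5915) = 5694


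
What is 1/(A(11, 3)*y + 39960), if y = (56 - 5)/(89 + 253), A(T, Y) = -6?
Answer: 19/759223 ≈ 2.5026e-5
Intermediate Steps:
y = 17/114 (y = 51/342 = 51*(1/342) = 17/114 ≈ 0.14912)
1/(A(11, 3)*y + 39960) = 1/(-6*17/114 + 39960) = 1/(-17/19 + 39960) = 1/(759223/19) = 19/759223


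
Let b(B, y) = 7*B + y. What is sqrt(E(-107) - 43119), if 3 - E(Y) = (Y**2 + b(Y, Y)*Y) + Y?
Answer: 5*I*sqrt(5842) ≈ 382.17*I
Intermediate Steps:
b(B, y) = y + 7*B
E(Y) = 3 - Y - 9*Y**2 (E(Y) = 3 - ((Y**2 + (Y + 7*Y)*Y) + Y) = 3 - ((Y**2 + (8*Y)*Y) + Y) = 3 - ((Y**2 + 8*Y**2) + Y) = 3 - (9*Y**2 + Y) = 3 - (Y + 9*Y**2) = 3 + (-Y - 9*Y**2) = 3 - Y - 9*Y**2)
sqrt(E(-107) - 43119) = sqrt((3 - 1*(-107) - 9*(-107)**2) - 43119) = sqrt((3 + 107 - 9*11449) - 43119) = sqrt((3 + 107 - 103041) - 43119) = sqrt(-102931 - 43119) = sqrt(-146050) = 5*I*sqrt(5842)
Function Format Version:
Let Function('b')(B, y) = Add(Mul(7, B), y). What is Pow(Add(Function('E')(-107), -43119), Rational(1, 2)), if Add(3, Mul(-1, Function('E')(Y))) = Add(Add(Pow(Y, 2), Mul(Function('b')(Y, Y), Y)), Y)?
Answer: Mul(5, I, Pow(5842, Rational(1, 2))) ≈ Mul(382.17, I)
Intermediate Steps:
Function('b')(B, y) = Add(y, Mul(7, B))
Function('E')(Y) = Add(3, Mul(-1, Y), Mul(-9, Pow(Y, 2))) (Function('E')(Y) = Add(3, Mul(-1, Add(Add(Pow(Y, 2), Mul(Add(Y, Mul(7, Y)), Y)), Y))) = Add(3, Mul(-1, Add(Add(Pow(Y, 2), Mul(Mul(8, Y), Y)), Y))) = Add(3, Mul(-1, Add(Add(Pow(Y, 2), Mul(8, Pow(Y, 2))), Y))) = Add(3, Mul(-1, Add(Mul(9, Pow(Y, 2)), Y))) = Add(3, Mul(-1, Add(Y, Mul(9, Pow(Y, 2))))) = Add(3, Add(Mul(-1, Y), Mul(-9, Pow(Y, 2)))) = Add(3, Mul(-1, Y), Mul(-9, Pow(Y, 2))))
Pow(Add(Function('E')(-107), -43119), Rational(1, 2)) = Pow(Add(Add(3, Mul(-1, -107), Mul(-9, Pow(-107, 2))), -43119), Rational(1, 2)) = Pow(Add(Add(3, 107, Mul(-9, 11449)), -43119), Rational(1, 2)) = Pow(Add(Add(3, 107, -103041), -43119), Rational(1, 2)) = Pow(Add(-102931, -43119), Rational(1, 2)) = Pow(-146050, Rational(1, 2)) = Mul(5, I, Pow(5842, Rational(1, 2)))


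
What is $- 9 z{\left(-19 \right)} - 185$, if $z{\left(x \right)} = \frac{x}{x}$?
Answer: $-194$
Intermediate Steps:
$z{\left(x \right)} = 1$
$- 9 z{\left(-19 \right)} - 185 = \left(-9\right) 1 - 185 = -9 - 185 = -194$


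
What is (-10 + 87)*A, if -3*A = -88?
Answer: 6776/3 ≈ 2258.7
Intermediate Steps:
A = 88/3 (A = -1/3*(-88) = 88/3 ≈ 29.333)
(-10 + 87)*A = (-10 + 87)*(88/3) = 77*(88/3) = 6776/3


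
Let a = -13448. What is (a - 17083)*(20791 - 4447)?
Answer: -498998664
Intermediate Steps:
(a - 17083)*(20791 - 4447) = (-13448 - 17083)*(20791 - 4447) = -30531*16344 = -498998664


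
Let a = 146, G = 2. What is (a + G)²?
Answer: 21904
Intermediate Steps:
(a + G)² = (146 + 2)² = 148² = 21904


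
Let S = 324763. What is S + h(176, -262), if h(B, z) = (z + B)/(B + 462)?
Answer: 103599354/319 ≈ 3.2476e+5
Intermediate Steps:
h(B, z) = (B + z)/(462 + B)
S + h(176, -262) = 324763 + (176 - 262)/(462 + 176) = 324763 - 86/638 = 324763 + (1/638)*(-86) = 324763 - 43/319 = 103599354/319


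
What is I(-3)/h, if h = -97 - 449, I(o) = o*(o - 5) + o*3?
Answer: -5/182 ≈ -0.027473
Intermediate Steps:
I(o) = 3*o + o*(-5 + o) (I(o) = o*(-5 + o) + 3*o = 3*o + o*(-5 + o))
h = -546
I(-3)/h = -3*(-2 - 3)/(-546) = -3*(-5)*(-1/546) = 15*(-1/546) = -5/182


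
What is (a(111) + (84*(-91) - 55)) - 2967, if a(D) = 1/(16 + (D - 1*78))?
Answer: -522633/49 ≈ -10666.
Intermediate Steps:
a(D) = 1/(-62 + D) (a(D) = 1/(16 + (D - 78)) = 1/(16 + (-78 + D)) = 1/(-62 + D))
(a(111) + (84*(-91) - 55)) - 2967 = (1/(-62 + 111) + (84*(-91) - 55)) - 2967 = (1/49 + (-7644 - 55)) - 2967 = (1/49 - 7699) - 2967 = -377250/49 - 2967 = -522633/49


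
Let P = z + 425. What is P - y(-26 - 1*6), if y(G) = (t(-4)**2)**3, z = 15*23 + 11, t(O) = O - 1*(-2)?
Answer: 717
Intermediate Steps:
t(O) = 2 + O (t(O) = O + 2 = 2 + O)
z = 356 (z = 345 + 11 = 356)
P = 781 (P = 356 + 425 = 781)
y(G) = 64 (y(G) = ((2 - 4)**2)**3 = ((-2)**2)**3 = 4**3 = 64)
P - y(-26 - 1*6) = 781 - 1*64 = 781 - 64 = 717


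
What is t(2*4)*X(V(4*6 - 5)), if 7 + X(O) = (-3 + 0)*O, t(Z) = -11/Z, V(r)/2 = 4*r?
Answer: 5093/8 ≈ 636.63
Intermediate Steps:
V(r) = 8*r (V(r) = 2*(4*r) = 8*r)
X(O) = -7 - 3*O (X(O) = -7 + (-3 + 0)*O = -7 - 3*O)
t(2*4)*X(V(4*6 - 5)) = (-11/(2*4))*(-7 - 24*(4*6 - 5)) = (-11/8)*(-7 - 24*(24 - 5)) = (-11*1/8)*(-7 - 24*19) = -11*(-7 - 3*152)/8 = -11*(-7 - 456)/8 = -11/8*(-463) = 5093/8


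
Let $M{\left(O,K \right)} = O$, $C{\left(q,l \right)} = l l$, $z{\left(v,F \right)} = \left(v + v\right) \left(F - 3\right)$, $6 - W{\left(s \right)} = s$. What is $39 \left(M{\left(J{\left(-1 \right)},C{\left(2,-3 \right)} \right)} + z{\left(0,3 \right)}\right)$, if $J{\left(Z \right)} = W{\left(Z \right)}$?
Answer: $273$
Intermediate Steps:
$W{\left(s \right)} = 6 - s$
$z{\left(v,F \right)} = 2 v \left(-3 + F\right)$
$C{\left(q,l \right)} = l^{2}$
$J{\left(Z \right)} = 6 - Z$
$39 \left(M{\left(J{\left(-1 \right)},C{\left(2,-3 \right)} \right)} + z{\left(0,3 \right)}\right) = 39 \left(\left(6 - -1\right) + 2 \cdot 0 \left(-3 + 3\right)\right) = 39 \left(\left(6 + 1\right) + 2 \cdot 0 \cdot 0\right) = 39 \left(7 + 0\right) = 39 \cdot 7 = 273$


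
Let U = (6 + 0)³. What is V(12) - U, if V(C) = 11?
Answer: -205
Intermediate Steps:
U = 216 (U = 6³ = 216)
V(12) - U = 11 - 1*216 = 11 - 216 = -205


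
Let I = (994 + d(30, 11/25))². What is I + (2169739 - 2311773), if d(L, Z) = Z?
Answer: 529298071/625 ≈ 8.4688e+5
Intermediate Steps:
I = 618069321/625 (I = (994 + 11/25)² = (24861/25)² = 618069321/625 ≈ 9.8891e+5)
I + (2169739 - 2311773) = 618069321/625 + (2169739 - 2311773) = 618069321/625 - 142034 = 529298071/625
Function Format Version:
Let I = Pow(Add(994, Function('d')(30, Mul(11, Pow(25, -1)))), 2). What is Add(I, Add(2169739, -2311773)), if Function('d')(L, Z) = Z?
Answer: Rational(529298071, 625) ≈ 8.4688e+5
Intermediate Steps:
I = Rational(618069321, 625) (I = Pow(Add(994, Mul(11, Pow(25, -1))), 2) = Pow(Add(994, Mul(11, Rational(1, 25))), 2) = Pow(Add(994, Rational(11, 25)), 2) = Pow(Rational(24861, 25), 2) = Rational(618069321, 625) ≈ 9.8891e+5)
Add(I, Add(2169739, -2311773)) = Add(Rational(618069321, 625), Add(2169739, -2311773)) = Add(Rational(618069321, 625), -142034) = Rational(529298071, 625)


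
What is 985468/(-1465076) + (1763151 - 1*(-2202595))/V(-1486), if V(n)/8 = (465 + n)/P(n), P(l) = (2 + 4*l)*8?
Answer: 8630931948846201/373960649 ≈ 2.3080e+7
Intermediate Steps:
P(l) = 16 + 32*l
V(n) = 8*(465 + n)/(16 + 32*n) (V(n) = 8*((465 + n)/(16 + 32*n)) = 8*(465 + n)/(16 + 32*n))
985468/(-1465076) + (1763151 - 1*(-2202595))/V(-1486) = 985468/(-1465076) + (1763151 - 1*(-2202595))/(((465 - 1486)/(2*(1 + 2*(-1486))))) = 985468*(-1/1465076) + (1763151 + 2202595)/(((½)*(-1021)/(1 - 2972))) = -246367/366269 + 3965746/(((½)*(-1021)/(-2971))) = -246367/366269 + 3965746/(((½)*(-1/2971)*(-1021))) = -246367/366269 + 3965746/(1021/5942) = -246367/366269 + 3965746*(5942/1021) = -246367/366269 + 23564462732/1021 = 8630931948846201/373960649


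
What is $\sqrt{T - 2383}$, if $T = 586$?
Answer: $i \sqrt{1797} \approx 42.391 i$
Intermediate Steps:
$\sqrt{T - 2383} = \sqrt{586 - 2383} = \sqrt{-1797} = i \sqrt{1797}$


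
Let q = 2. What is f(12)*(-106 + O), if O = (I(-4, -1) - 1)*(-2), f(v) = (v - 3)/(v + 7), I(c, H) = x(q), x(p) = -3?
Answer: -882/19 ≈ -46.421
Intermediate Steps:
I(c, H) = -3
f(v) = (-3 + v)/(7 + v)
O = 8 (O = (-3 - 1)*(-2) = -4*(-2) = 8)
f(12)*(-106 + O) = ((-3 + 12)/(7 + 12))*(-106 + 8) = (9/19)*(-98) = -882/19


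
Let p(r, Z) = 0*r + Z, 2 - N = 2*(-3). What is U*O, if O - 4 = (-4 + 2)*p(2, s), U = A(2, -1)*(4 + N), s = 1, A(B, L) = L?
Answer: -24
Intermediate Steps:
N = 8 (N = 2 - 2*(-3) = 2 - 1*(-6) = 2 + 6 = 8)
U = -12 (U = -(4 + 8) = -1*12 = -12)
p(r, Z) = Z (p(r, Z) = 0 + Z = Z)
O = 2 (O = 4 + (-4 + 2)*1 = 4 - 2*1 = 4 - 2 = 2)
U*O = -12*2 = -24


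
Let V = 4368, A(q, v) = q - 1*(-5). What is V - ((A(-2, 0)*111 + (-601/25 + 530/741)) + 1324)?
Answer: 50653366/18525 ≈ 2734.3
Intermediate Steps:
A(q, v) = 5 + q (A(q, v) = q + 5 = 5 + q)
V - ((A(-2, 0)*111 + (-601/25 + 530/741)) + 1324) = 4368 - (((5 - 2)*111 + (-601/25 + 530/741)) + 1324) = 4368 - ((3*111 + (-601*1/25 + 530*(1/741))) + 1324) = 4368 - ((333 + (-601/25 + 530/741)) + 1324) = 4368 - ((333 - 432091/18525) + 1324) = 4368 - (5736734/18525 + 1324) = 4368 - 1*30263834/18525 = 4368 - 30263834/18525 = 50653366/18525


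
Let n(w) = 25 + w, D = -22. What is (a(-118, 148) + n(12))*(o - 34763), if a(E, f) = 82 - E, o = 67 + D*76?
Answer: -8619216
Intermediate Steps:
o = -1605 (o = 67 - 22*76 = 67 - 1672 = -1605)
(a(-118, 148) + n(12))*(o - 34763) = ((82 - 1*(-118)) + (25 + 12))*(-1605 - 34763) = ((82 + 118) + 37)*(-36368) = (200 + 37)*(-36368) = 237*(-36368) = -8619216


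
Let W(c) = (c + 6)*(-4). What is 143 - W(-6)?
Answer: 143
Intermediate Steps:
W(c) = -24 - 4*c (W(c) = (6 + c)*(-4) = -24 - 4*c)
143 - W(-6) = 143 - (-24 - 4*(-6)) = 143 - (-24 + 24) = 143 - 1*0 = 143 + 0 = 143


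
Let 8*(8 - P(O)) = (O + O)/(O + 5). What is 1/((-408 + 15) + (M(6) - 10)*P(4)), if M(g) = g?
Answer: -9/3821 ≈ -0.0023554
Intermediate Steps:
P(O) = 8 - O/(4*(5 + O)) (P(O) = 8 - (O + O)/(8*(O + 5)) = 8 - 2*O/(8*(5 + O)) = 8 - O/(4*(5 + O)))
1/((-408 + 15) + (M(6) - 10)*P(4)) = 1/((-408 + 15) + (6 - 10)*((160 + 31*4)/(4*(5 + 4)))) = 1/(-393 - (160 + 124)/9) = 1/(-393 - 284/9) = 1/(-3821/9) = -9/3821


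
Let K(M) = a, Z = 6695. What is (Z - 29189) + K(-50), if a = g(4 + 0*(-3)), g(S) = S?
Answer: -22490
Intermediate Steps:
a = 4 (a = 4 + 0*(-3) = 4 + 0 = 4)
K(M) = 4
(Z - 29189) + K(-50) = (6695 - 29189) + 4 = -22494 + 4 = -22490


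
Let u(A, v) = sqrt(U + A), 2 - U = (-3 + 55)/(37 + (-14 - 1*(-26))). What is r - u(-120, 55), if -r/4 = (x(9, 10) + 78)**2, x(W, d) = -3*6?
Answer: -14400 - I*sqrt(5834)/7 ≈ -14400.0 - 10.912*I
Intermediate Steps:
x(W, d) = -18
r = -14400 (r = -4*(-18 + 78)**2 = -4*60**2 = -4*3600 = -14400)
U = 46/49 (U = 2 - (-3 + 55)/(37 + (-14 - 1*(-26))) = 2 - 52/(37 + (-14 + 26)) = 2 - 52/(37 + 12) = 2 - 52/49 = 46/49 ≈ 0.93878)
u(A, v) = sqrt(46/49 + A)
r - u(-120, 55) = -14400 - sqrt(46 + 49*(-120))/7 = -14400 - sqrt(46 - 5880)/7 = -14400 - sqrt(-5834)/7 = -14400 - I*sqrt(5834)/7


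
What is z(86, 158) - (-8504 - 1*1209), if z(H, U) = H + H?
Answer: 9885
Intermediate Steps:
z(H, U) = 2*H
z(86, 158) - (-8504 - 1*1209) = 2*86 - (-8504 - 1*1209) = 172 - (-8504 - 1209) = 172 - 1*(-9713) = 172 + 9713 = 9885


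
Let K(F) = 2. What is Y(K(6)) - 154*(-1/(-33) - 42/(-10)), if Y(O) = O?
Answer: -9742/15 ≈ -649.47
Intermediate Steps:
Y(K(6)) - 154*(-1/(-33) - 42/(-10)) = 2 - 154*(-1/(-33) - 42/(-10)) = 2 - 154*(-1*(-1/33) - 42*(-⅒)) = 2 - 154*(1/33 + 21/5) = 2 - 154*698/165 = 2 - 9772/15 = -9742/15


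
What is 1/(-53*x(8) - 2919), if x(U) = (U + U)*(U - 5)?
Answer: -1/5463 ≈ -0.00018305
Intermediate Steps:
x(U) = 2*U*(-5 + U) (x(U) = (2*U)*(-5 + U) = 2*U*(-5 + U))
1/(-53*x(8) - 2919) = 1/(-106*8*(-5 + 8) - 2919) = 1/(-106*8*3 - 2919) = 1/(-53*48 - 2919) = 1/(-2544 - 2919) = 1/(-5463) = -1/5463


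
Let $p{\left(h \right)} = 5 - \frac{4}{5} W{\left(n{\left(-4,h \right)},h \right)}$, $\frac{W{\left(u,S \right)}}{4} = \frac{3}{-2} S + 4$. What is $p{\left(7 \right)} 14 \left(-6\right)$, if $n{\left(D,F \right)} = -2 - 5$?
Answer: $-8736$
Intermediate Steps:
$n{\left(D,F \right)} = -7$
$W{\left(u,S \right)} = 16 - 6 S$ ($W{\left(u,S \right)} = 4 \left(\frac{3}{-2} S + 4\right) = 4 \left(3 \left(- \frac{1}{2}\right) S + 4\right) = 4 \left(- \frac{3 S}{2} + 4\right) = 4 \left(4 - \frac{3 S}{2}\right) = 16 - 6 S$)
$p{\left(h \right)} = -64 + 24 h$ ($p{\left(h \right)} = 5 - \frac{4}{5} \left(16 - 6 h\right) = 5 \left(-4\right) \frac{1}{5} \left(16 - 6 h\right) = 5 \left(- \frac{4 \left(16 - 6 h\right)}{5}\right) = 5 \left(- \frac{64}{5} + \frac{24 h}{5}\right) = -64 + 24 h$)
$p{\left(7 \right)} 14 \left(-6\right) = \left(-64 + 24 \cdot 7\right) 14 \left(-6\right) = \left(-64 + 168\right) 14 \left(-6\right) = 104 \cdot 14 \left(-6\right) = 1456 \left(-6\right) = -8736$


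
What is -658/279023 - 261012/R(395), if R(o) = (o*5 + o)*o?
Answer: -12240722996/43534563575 ≈ -0.28117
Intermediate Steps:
R(o) = 6*o² (R(o) = (5*o + o)*o = (6*o)*o = 6*o²)
-658/279023 - 261012/R(395) = -658/279023 - 261012/(6*395²) = -658*1/279023 - 261012/(6*156025) = -658/279023 - 261012/936150 = -658/279023 - 261012*1/936150 = -658/279023 - 43502/156025 = -12240722996/43534563575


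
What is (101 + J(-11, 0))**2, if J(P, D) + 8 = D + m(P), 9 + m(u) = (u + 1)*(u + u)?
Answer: 92416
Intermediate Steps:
m(u) = -9 + 2*u*(1 + u) (m(u) = -9 + (u + 1)*(u + u) = -9 + (1 + u)*(2*u) = -9 + 2*u*(1 + u))
J(P, D) = -17 + D + 2*P + 2*P**2 (J(P, D) = -8 + (D + (-9 + 2*P + 2*P**2)) = -8 + (-9 + D + 2*P + 2*P**2) = -17 + D + 2*P + 2*P**2)
(101 + J(-11, 0))**2 = (101 + (-17 + 0 + 2*(-11) + 2*(-11)**2))**2 = (101 + (-17 + 0 - 22 + 2*121))**2 = (101 + (-17 + 0 - 22 + 242))**2 = (101 + 203)**2 = 304**2 = 92416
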